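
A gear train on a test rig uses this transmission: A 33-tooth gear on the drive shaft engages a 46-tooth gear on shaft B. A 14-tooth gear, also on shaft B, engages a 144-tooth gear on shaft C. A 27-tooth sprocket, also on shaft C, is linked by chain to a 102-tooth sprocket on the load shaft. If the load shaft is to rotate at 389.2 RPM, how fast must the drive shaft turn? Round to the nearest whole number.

Overall ratio R = 1.3939 × 10.286 × 3.7778 = 54.165.
Required input speed = output speed × R = 389.2 × 54.165 = 21081 RPM.

21081 RPM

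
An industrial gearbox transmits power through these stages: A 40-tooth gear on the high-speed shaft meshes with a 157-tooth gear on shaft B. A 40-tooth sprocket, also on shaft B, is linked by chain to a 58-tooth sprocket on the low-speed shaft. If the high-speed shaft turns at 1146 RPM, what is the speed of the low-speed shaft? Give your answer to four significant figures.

201.4 RPM

gear mesh 157/40 = 3.925 → 1146/3.925 = 291.97 RPM
chain 58/40 = 1.45 → 291.97/1.45 = 201.36 RPM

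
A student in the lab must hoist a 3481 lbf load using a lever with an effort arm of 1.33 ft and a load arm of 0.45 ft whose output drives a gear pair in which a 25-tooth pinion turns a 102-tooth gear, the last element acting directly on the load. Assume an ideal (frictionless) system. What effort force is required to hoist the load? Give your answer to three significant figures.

Lever MA = effort arm / load arm = 1.33/0.45 = 2.9556.
Gear pair MA = 102/25 = 4.08.
Combined ideal MA = 2.9556 × 4.08 = 12.059.
Effort = load / MA = 3481 / 12.059 = 288.67 lbf.

289 lbf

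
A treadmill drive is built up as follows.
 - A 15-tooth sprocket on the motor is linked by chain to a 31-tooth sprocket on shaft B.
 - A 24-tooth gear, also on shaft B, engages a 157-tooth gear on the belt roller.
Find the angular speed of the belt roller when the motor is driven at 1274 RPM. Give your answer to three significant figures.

94.2 RPM

the motor → shaft B (chain, 31/15): 1274 ÷ 2.0667 = 616.45 RPM
shaft B → the belt roller (gear mesh, 157/24): 616.45 ÷ 6.5417 = 94.235 RPM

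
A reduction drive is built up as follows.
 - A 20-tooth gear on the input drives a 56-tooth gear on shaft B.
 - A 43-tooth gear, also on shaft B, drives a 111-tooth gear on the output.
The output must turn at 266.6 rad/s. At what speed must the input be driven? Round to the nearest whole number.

Overall ratio R = 2.8 × 2.5814 = 7.2279.
Required input speed = output speed × R = 266.6 × 7.2279 = 1927 rad/s.

1927 rad/s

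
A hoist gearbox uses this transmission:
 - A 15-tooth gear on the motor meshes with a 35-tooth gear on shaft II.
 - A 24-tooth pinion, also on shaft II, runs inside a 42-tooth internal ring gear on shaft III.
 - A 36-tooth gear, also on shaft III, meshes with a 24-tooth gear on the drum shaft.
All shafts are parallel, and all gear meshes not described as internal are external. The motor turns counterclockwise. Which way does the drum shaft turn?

the motor → shaft II: external mesh, 1 reversal → CW.
shaft II → shaft III: internal mesh, same direction → CW.
shaft III → the drum shaft: external mesh, 1 reversal → CCW.
2 reversals in total — an even number — so the drum shaft turns the same way as the motor.

counterclockwise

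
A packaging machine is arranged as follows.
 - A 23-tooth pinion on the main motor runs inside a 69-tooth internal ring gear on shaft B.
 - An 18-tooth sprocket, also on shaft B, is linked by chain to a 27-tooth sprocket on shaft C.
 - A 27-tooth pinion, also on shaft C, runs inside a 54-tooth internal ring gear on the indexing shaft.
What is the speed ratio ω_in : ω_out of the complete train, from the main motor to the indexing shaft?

Each stage contributes driven/driver: internal gear 69/23 = 3, chain 27/18 = 1.5, internal gear 54/27 = 2.
Overall: 3 × 1.5 × 2 = 9.

9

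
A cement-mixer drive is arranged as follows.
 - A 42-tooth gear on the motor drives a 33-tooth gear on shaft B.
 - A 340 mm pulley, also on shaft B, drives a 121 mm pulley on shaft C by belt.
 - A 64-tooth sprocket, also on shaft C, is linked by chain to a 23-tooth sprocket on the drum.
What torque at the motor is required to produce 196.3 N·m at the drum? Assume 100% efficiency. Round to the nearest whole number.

Overall ratio R = 0.78571 × 0.35588 × 0.35938 = 0.10049.
Input torque = output torque / R = 196.3 / 0.10049 = 1953.4 N·m.

1953 N·m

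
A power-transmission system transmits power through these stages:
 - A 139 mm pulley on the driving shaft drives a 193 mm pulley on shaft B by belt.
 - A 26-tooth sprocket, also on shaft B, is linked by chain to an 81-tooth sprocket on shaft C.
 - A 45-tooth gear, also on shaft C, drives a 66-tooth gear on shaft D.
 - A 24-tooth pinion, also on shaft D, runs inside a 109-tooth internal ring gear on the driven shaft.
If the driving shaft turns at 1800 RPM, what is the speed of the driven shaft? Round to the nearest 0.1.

62.5 RPM

the driving shaft → shaft B (belt, 193/139): 1800 ÷ 1.3885 = 1296.4 RPM
shaft B → shaft C (chain, 81/26): 1296.4 ÷ 3.1154 = 416.12 RPM
shaft C → shaft D (gear mesh, 66/45): 416.12 ÷ 1.4667 = 283.72 RPM
shaft D → the driven shaft (internal gear, 109/24): 283.72 ÷ 4.5417 = 62.47 RPM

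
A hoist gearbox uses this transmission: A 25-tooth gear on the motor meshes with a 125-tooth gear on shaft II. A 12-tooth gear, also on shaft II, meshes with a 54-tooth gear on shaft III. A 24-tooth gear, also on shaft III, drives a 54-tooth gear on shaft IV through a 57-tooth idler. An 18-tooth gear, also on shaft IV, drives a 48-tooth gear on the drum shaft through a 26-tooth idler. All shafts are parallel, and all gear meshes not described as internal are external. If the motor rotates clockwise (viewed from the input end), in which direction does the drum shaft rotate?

clockwise

the motor → shaft II: external mesh, 1 reversal → CCW.
shaft II → shaft III: external mesh, 1 reversal → CW.
shaft III → shaft IV: driver → idler → driven is 2 external meshes, 2 reversals → CW.
shaft IV → the drum shaft: driver → idler → driven is 2 external meshes, 2 reversals → CW.
6 reversals in total — an even number — so the drum shaft turns the same way as the motor.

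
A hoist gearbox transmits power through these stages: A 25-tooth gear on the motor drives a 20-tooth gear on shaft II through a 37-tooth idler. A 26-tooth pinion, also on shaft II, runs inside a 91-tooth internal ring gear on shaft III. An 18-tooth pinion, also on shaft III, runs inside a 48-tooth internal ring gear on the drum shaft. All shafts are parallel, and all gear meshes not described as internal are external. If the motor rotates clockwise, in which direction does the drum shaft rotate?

the motor → shaft II: driver → idler → driven is 2 external meshes, 2 reversals → CW.
shaft II → shaft III: internal mesh, same direction → CW.
shaft III → the drum shaft: internal mesh, same direction → CW.
2 reversals in total — an even number — so the drum shaft turns the same way as the motor.

clockwise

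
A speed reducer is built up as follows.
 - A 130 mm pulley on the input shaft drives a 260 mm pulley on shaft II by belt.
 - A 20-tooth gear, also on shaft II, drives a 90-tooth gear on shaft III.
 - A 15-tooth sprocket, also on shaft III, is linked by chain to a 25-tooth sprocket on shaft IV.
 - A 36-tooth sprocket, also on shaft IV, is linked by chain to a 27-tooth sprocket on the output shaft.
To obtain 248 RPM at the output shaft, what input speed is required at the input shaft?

2790 RPM

Overall ratio R = 2 × 4.5 × 1.6667 × 0.75 = 11.25.
Required input speed = output speed × R = 248 × 11.25 = 2790 RPM.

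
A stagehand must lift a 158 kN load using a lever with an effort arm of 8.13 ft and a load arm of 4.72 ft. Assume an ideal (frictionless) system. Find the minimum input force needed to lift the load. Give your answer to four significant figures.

91.73 kN

Lever MA = effort arm / load arm = 8.13/4.72 = 1.7225.
Effort = load / MA = 158 / 1.7225 = 91.729 kN.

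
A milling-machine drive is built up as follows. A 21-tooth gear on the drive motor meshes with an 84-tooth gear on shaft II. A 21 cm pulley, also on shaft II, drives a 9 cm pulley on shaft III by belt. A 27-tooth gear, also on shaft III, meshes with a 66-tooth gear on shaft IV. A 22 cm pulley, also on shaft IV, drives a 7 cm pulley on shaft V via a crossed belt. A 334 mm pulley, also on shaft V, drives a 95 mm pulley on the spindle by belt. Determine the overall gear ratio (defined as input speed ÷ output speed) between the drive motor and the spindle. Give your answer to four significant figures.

0.3792

Each stage contributes driven/driver: gear mesh 84/21 = 4, belt 9/21 = 0.42857, gear mesh 66/27 = 2.4444, belt 7/22 = 0.31818, belt 95/334 = 0.28443.
Overall: 4 × 0.42857 × 2.4444 × 0.31818 × 0.28443 = 0.37924.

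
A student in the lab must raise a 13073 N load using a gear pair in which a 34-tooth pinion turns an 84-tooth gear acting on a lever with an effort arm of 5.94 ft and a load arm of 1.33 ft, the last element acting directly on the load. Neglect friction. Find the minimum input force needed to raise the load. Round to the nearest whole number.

1185 N

Gear pair MA = 84/34 = 2.4706.
Lever MA = effort arm / load arm = 5.94/1.33 = 4.4662.
Combined ideal MA = 2.4706 × 4.4662 = 11.034.
Effort = load / MA = 13073 / 11.034 = 1184.8 N.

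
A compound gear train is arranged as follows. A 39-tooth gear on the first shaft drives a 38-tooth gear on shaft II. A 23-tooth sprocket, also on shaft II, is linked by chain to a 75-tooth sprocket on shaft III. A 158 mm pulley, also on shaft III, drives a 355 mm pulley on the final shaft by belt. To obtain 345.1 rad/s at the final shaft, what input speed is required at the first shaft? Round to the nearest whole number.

2464 rad/s

Overall ratio R = 0.97436 × 3.2609 × 2.2468 = 7.1388.
Required input speed = output speed × R = 345.1 × 7.1388 = 2463.6 rad/s.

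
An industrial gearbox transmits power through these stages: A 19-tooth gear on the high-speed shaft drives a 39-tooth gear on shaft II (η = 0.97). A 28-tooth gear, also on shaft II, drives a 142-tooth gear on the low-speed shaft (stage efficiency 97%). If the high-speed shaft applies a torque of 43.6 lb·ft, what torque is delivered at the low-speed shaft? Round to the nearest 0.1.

427.0 lb·ft

gear mesh 39/19 = 2.0526 → τ = 43.6·2.0526·0.97 = 86.81 lb·ft
gear mesh 142/28 = 5.0714 → τ = 86.81·5.0714·0.97 = 427.04 lb·ft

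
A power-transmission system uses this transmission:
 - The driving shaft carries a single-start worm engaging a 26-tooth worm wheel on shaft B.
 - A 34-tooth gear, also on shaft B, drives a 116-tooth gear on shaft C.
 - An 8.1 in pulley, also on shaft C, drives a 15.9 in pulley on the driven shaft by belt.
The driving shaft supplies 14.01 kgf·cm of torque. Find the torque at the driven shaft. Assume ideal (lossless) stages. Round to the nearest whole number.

2440 kgf·cm

worm 26/1 = 26 → τ = 14.01·26 = 364.26 kgf·cm
gear mesh 116/34 = 3.4118 → τ = 364.26·3.4118 = 1242.8 kgf·cm
belt 15.9/8.1 = 1.963 → τ = 1242.8·1.963 = 2439.5 kgf·cm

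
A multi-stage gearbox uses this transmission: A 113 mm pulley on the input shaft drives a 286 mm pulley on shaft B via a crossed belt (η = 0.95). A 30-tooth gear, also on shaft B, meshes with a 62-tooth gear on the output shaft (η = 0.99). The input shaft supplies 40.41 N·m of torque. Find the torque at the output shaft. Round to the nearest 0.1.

198.8 N·m

After the belt (286/113): 40.41 × 2.531 × 0.95 = 97.163 N·m
After the gear mesh (62/30): 97.163 × 2.0667 × 0.99 = 198.8 N·m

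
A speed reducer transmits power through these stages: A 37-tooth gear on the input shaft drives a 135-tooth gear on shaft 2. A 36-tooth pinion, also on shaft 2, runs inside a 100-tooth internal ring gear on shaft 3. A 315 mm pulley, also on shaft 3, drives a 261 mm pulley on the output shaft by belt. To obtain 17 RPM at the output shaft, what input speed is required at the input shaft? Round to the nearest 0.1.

142.8 RPM

Overall ratio R = 3.6486 × 2.7778 × 0.82857 = 8.3977.
Required input speed = output speed × R = 17 × 8.3977 = 142.76 RPM.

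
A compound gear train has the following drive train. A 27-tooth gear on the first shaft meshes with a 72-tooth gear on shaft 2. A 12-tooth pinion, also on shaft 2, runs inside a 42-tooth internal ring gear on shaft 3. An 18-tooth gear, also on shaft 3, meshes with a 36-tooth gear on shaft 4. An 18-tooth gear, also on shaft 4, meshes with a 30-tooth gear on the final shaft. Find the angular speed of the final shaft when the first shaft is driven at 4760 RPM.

the first shaft → shaft 2 (gear mesh, 72/27): 4760 ÷ 2.6667 = 1785 RPM
shaft 2 → shaft 3 (internal gear, 42/12): 1785 ÷ 3.5 = 510 RPM
shaft 3 → shaft 4 (gear mesh, 36/18): 510 ÷ 2 = 255 RPM
shaft 4 → the final shaft (gear mesh, 30/18): 255 ÷ 1.6667 = 153 RPM

153 RPM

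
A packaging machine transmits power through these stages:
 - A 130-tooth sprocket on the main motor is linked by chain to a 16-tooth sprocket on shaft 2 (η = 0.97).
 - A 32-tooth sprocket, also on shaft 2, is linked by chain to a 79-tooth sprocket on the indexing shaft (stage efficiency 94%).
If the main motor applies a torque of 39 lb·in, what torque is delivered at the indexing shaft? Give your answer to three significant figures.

10.8 lb·in

chain 16/130 = 0.12308 → τ = 39·0.12308·0.97 = 4.656 lb·in
chain 79/32 = 2.4688 → τ = 4.656·2.4688·0.94 = 10.805 lb·in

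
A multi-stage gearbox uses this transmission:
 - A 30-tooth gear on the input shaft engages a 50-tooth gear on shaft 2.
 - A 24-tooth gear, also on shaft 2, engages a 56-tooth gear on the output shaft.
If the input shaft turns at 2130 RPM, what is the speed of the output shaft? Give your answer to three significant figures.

the input shaft → shaft 2 (gear mesh, 50/30): 2130 ÷ 1.6667 = 1278 RPM
shaft 2 → the output shaft (gear mesh, 56/24): 1278 ÷ 2.3333 = 547.71 RPM

548 RPM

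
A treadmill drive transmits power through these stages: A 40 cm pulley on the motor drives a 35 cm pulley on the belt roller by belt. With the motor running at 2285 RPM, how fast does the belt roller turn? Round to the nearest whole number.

belt 35/40 = 0.875 → 2285/0.875 = 2611.4 RPM

2611 RPM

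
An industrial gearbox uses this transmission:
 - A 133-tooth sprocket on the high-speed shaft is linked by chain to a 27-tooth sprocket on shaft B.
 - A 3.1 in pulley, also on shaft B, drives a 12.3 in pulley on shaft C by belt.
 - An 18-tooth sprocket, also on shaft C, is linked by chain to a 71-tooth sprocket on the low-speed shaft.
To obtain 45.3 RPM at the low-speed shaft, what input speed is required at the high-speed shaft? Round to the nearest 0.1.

Overall ratio R = 0.20301 × 3.9677 × 3.9444 = 3.1772.
Required input speed = output speed × R = 45.3 × 3.1772 = 143.93 RPM.

143.9 RPM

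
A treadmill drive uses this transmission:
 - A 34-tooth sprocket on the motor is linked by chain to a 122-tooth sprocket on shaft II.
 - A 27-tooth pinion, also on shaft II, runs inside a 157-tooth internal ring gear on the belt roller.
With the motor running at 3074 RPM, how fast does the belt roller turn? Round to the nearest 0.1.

147.3 RPM

Chain: ratio = 122/34 = 3.5882, so shaft II turns at 3074 / 3.5882 = 856.69 RPM.
Internal gear: ratio = 157/27 = 5.8148, so the belt roller turns at 856.69 / 5.8148 = 147.33 RPM.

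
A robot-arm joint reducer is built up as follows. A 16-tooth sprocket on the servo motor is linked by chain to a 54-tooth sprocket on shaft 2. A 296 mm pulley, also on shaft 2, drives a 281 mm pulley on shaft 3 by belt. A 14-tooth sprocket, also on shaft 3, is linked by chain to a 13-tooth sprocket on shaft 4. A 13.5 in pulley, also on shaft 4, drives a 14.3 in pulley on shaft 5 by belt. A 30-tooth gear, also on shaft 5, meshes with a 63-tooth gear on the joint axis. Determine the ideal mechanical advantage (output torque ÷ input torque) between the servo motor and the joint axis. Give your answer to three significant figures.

6.62

Each stage contributes driven/driver: chain 54/16 = 3.375, belt 281/296 = 0.94932, chain 13/14 = 0.92857, belt 14.3/13.5 = 1.0593, gear mesh 63/30 = 2.1.
Overall: 3.375 × 0.94932 × 0.92857 × 1.0593 × 2.1 = 6.618.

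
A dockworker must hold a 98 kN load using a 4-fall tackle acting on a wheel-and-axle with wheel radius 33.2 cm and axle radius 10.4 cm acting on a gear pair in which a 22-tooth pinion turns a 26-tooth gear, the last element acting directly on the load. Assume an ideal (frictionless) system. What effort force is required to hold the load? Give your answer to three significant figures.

6.49 kN

Block-and-tackle MA = number of supporting rope parts = 4.
Wheel-and-axle MA = R/r = 33.2/10.4 = 3.1923.
Gear pair MA = 26/22 = 1.1818.
Combined ideal MA = 4 × 3.1923 × 1.1818 = 15.091.
Effort = load / MA = 98 / 15.091 = 6.494 kN.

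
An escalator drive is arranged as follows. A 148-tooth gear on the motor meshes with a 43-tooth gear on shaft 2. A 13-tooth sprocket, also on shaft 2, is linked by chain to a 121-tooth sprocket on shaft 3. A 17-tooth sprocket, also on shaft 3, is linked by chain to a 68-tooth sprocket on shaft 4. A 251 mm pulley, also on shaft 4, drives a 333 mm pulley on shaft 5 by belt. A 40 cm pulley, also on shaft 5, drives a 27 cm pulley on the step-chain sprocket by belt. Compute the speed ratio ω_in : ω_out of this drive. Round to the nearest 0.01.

9.69

Each stage contributes driven/driver: gear mesh 43/148 = 0.29054, chain 121/13 = 9.3077, chain 68/17 = 4, belt 333/251 = 1.3267, belt 27/40 = 0.675.
Overall: 0.29054 × 9.3077 × 4 × 1.3267 × 0.675 = 9.6869.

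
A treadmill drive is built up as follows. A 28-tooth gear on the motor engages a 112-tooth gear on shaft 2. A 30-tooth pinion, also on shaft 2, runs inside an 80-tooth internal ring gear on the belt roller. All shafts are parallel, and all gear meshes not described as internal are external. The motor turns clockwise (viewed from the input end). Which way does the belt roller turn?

the motor → shaft 2: external mesh, 1 reversal → CCW.
shaft 2 → the belt roller: internal mesh, same direction → CCW.
1 reversal in total — an odd number — so the belt roller turns opposite to the motor.

anticlockwise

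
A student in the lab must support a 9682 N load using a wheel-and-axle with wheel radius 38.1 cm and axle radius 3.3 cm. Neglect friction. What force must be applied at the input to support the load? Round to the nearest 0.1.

Wheel-and-axle MA = R/r = 38.1/3.3 = 11.545.
Effort = load / MA = 9682 / 11.545 = 838.6 N.

838.6 N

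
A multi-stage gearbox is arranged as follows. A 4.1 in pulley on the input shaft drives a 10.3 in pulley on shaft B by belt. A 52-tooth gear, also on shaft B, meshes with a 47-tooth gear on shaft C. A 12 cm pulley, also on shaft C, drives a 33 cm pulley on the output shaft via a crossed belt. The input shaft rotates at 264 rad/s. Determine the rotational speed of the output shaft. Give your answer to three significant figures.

42.3 rad/s

the input shaft → shaft B (belt, 10.3/4.1): 264 ÷ 2.5122 = 105.09 rad/s
shaft B → shaft C (gear mesh, 47/52): 105.09 ÷ 0.90385 = 116.27 rad/s
shaft C → the output shaft (belt, 33/12): 116.27 ÷ 2.75 = 42.279 rad/s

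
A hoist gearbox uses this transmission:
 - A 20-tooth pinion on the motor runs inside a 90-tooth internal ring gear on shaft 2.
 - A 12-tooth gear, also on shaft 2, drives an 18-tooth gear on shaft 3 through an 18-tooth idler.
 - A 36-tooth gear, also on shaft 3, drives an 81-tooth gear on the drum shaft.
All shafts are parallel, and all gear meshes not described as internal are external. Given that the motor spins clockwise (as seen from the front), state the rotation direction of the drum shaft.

anticlockwise

the motor → shaft 2: internal mesh, same direction → CW.
shaft 2 → shaft 3: driver → idler → driven is 2 external meshes, 2 reversals → CW.
shaft 3 → the drum shaft: external mesh, 1 reversal → CCW.
3 reversals in total — an odd number — so the drum shaft turns opposite to the motor.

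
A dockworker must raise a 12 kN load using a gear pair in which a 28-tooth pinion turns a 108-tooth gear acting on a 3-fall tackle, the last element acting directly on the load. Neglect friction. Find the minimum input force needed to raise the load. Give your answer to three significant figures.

1.04 kN

Gear pair MA = 108/28 = 3.8571.
Block-and-tackle MA = number of supporting rope parts = 3.
Combined ideal MA = 3.8571 × 3 = 11.571.
Effort = load / MA = 12 / 11.571 = 1.037 kN.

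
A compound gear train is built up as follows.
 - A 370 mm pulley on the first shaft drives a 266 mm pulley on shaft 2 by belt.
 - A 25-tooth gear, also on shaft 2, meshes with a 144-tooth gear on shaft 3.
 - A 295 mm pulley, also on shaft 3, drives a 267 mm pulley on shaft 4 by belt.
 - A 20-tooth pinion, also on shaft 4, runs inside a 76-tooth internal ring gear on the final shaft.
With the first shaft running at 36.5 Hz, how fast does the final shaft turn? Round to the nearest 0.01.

Belt: ratio = 266/370 = 0.71892, so shaft 2 turns at 36.5 / 0.71892 = 50.771 Hz.
Gear mesh: ratio = 144/25 = 5.76, so shaft 3 turns at 50.771 / 5.76 = 8.8144 Hz.
Belt: ratio = 267/295 = 0.90508, so shaft 4 turns at 8.8144 / 0.90508 = 9.7387 Hz.
Internal gear: ratio = 76/20 = 3.8, so the final shaft turns at 9.7387 / 3.8 = 2.5628 Hz.

2.56 Hz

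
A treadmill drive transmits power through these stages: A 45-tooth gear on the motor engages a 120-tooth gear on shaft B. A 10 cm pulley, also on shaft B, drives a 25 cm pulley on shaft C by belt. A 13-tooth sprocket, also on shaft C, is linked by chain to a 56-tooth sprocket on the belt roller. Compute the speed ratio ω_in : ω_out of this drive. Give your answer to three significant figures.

Each stage contributes driven/driver: gear mesh 120/45 = 2.6667, belt 25/10 = 2.5, chain 56/13 = 4.3077.
Overall: 2.6667 × 2.5 × 4.3077 = 28.718.

28.7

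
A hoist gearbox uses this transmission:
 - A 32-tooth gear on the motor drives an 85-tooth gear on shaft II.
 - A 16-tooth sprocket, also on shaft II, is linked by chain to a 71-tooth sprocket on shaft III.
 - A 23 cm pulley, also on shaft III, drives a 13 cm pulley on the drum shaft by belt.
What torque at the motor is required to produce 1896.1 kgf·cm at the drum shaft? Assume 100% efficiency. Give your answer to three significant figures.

285 kgf·cm

Overall ratio R = 2.6562 × 4.4375 × 0.56522 = 6.6623.
Input torque = output torque / R = 1896.1 / 6.6623 = 284.6 kgf·cm.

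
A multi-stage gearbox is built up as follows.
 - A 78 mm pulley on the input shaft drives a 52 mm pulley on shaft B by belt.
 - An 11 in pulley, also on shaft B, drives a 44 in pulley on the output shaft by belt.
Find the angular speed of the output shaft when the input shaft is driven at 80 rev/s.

30 rev/s

Belt: ratio = 52/78 = 0.66667, so shaft B turns at 80 / 0.66667 = 120 rev/s.
Belt: ratio = 44/11 = 4, so the output shaft turns at 120 / 4 = 30 rev/s.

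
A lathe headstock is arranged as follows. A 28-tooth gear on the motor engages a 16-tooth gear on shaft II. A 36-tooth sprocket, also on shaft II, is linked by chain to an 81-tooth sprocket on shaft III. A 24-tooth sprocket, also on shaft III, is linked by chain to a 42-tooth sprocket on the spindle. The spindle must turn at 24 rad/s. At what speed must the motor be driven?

54 rad/s

Overall ratio R = 0.57143 × 2.25 × 1.75 = 2.25.
Required input speed = output speed × R = 24 × 2.25 = 54 rad/s.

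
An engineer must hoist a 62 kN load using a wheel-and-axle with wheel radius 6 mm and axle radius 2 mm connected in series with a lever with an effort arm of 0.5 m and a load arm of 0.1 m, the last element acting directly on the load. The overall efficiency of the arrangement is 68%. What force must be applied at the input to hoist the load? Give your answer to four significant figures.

Wheel-and-axle MA = R/r = 6/2 = 3.
Lever MA = effort arm / load arm = 0.5/0.1 = 5.
Combined ideal MA = 3 × 5 = 15.
Actual MA = 15 × 0.68 = 10.2.
Effort = load / actual MA = 62 / 10.2 = 6.0784 kN.

6.078 kN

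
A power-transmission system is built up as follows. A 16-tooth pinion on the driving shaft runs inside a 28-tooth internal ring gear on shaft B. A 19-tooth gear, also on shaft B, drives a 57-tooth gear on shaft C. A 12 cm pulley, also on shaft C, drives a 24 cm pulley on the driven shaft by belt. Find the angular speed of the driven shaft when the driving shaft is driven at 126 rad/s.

Internal gear: ratio = 28/16 = 1.75, so shaft B turns at 126 / 1.75 = 72 rad/s.
Gear mesh: ratio = 57/19 = 3, so shaft C turns at 72 / 3 = 24 rad/s.
Belt: ratio = 24/12 = 2, so the driven shaft turns at 24 / 2 = 12 rad/s.

12 rad/s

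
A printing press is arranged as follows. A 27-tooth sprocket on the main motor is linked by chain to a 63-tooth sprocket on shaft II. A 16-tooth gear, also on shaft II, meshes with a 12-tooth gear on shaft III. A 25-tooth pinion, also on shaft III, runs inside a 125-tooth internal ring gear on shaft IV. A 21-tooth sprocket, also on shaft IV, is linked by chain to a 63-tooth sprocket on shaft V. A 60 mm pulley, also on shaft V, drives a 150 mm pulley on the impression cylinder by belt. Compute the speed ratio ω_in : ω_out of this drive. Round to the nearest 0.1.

65.6

Each stage contributes driven/driver: chain 63/27 = 2.3333, gear mesh 12/16 = 0.75, internal gear 125/25 = 5, chain 63/21 = 3, belt 150/60 = 2.5.
Overall: 2.3333 × 0.75 × 5 × 3 × 2.5 = 65.625.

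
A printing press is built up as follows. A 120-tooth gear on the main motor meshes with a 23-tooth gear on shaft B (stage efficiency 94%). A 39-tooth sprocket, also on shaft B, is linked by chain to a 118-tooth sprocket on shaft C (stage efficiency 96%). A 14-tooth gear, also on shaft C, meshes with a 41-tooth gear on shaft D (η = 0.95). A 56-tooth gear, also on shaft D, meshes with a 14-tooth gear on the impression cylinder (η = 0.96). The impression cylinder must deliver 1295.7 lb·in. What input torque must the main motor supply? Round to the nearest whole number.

Overall ratio R = 0.19167 × 3.0256 × 2.9286 × 0.25 = 0.42458; overall efficiency η = 0.94 × 0.96 × 0.95 × 0.96 = 0.8230.
Input torque = output torque / (R × η) = 1295.7 / (0.42458 × 0.8230) = 3708.1 lb·in.

3708 lb·in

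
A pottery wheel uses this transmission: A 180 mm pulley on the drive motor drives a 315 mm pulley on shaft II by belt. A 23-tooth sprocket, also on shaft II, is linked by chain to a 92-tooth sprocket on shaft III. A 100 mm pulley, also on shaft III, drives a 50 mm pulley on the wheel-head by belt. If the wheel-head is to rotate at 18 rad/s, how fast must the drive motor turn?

Overall ratio R = 1.75 × 4 × 0.5 = 3.5.
Required input speed = output speed × R = 18 × 3.5 = 63 rad/s.

63 rad/s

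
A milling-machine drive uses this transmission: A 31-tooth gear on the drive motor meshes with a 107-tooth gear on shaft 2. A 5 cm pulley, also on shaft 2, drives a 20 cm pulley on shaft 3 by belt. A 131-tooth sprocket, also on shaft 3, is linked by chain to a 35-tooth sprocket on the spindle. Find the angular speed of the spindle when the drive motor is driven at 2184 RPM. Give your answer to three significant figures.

592 RPM

Gear mesh: ratio = 107/31 = 3.4516, so shaft 2 turns at 2184 / 3.4516 = 632.75 RPM.
Belt: ratio = 20/5 = 4, so shaft 3 turns at 632.75 / 4 = 158.19 RPM.
Chain: ratio = 35/131 = 0.26718, so the spindle turns at 158.19 / 0.26718 = 592.07 RPM.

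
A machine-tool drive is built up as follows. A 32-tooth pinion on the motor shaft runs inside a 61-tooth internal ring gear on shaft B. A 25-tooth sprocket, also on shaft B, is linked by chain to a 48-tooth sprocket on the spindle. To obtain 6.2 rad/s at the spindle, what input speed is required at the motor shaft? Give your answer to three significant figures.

Overall ratio R = 1.9062 × 1.92 = 3.66.
Required input speed = output speed × R = 6.2 × 3.66 = 22.692 rad/s.

22.7 rad/s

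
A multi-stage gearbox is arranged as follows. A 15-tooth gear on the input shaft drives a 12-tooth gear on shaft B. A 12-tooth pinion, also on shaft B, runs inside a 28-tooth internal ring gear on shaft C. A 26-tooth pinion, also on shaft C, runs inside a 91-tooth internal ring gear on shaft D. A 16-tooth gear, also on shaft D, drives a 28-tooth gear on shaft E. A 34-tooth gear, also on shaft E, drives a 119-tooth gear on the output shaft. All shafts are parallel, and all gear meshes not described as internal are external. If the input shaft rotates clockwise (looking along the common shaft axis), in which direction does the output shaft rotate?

counterclockwise

the input shaft → shaft B: external mesh, 1 reversal → CCW.
shaft B → shaft C: internal mesh, same direction → CCW.
shaft C → shaft D: internal mesh, same direction → CCW.
shaft D → shaft E: external mesh, 1 reversal → CW.
shaft E → the output shaft: external mesh, 1 reversal → CCW.
3 reversals in total — an odd number — so the output shaft turns opposite to the input shaft.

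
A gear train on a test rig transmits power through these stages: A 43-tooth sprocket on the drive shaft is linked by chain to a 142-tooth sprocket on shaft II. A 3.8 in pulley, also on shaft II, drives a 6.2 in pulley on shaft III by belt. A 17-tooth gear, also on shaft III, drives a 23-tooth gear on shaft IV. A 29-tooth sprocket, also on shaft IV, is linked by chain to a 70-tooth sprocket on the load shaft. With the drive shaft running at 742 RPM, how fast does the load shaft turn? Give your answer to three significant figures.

Chain: ratio = 142/43 = 3.3023, so shaft II turns at 742 / 3.3023 = 224.69 RPM.
Belt: ratio = 6.2/3.8 = 1.6316, so shaft III turns at 224.69 / 1.6316 = 137.71 RPM.
Gear mesh: ratio = 23/17 = 1.3529, so shaft IV turns at 137.71 / 1.3529 = 101.79 RPM.
Chain: ratio = 70/29 = 2.4138, so the load shaft turns at 101.79 / 2.4138 = 42.169 RPM.

42.2 RPM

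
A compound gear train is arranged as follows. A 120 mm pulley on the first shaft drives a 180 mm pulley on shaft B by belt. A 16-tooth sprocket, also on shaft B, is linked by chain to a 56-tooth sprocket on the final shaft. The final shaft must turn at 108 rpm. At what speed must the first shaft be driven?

567 rpm

Overall ratio R = 1.5 × 3.5 = 5.25.
Required input speed = output speed × R = 108 × 5.25 = 567 rpm.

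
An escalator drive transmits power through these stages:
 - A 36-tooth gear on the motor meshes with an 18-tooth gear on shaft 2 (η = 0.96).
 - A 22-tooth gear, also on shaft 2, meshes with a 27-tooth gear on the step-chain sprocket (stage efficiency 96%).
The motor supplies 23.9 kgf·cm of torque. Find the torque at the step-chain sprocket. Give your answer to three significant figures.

After the gear mesh (18/36): 23.9 × 0.5 × 0.96 = 11.472 kgf·cm
After the gear mesh (27/22): 11.472 × 1.2273 × 0.96 = 13.516 kgf·cm

13.5 kgf·cm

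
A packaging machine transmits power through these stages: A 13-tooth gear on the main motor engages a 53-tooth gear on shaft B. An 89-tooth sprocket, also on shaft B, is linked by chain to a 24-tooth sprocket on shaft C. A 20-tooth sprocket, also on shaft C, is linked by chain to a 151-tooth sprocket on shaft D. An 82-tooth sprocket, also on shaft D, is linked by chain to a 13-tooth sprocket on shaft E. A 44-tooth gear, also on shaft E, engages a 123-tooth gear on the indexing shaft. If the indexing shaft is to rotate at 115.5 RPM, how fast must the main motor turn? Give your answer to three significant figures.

Overall ratio R = 4.0769 × 0.26966 × 7.55 × 0.15854 × 2.7955 = 3.6786.
Required input speed = output speed × R = 115.5 × 3.6786 = 424.88 RPM.

425 RPM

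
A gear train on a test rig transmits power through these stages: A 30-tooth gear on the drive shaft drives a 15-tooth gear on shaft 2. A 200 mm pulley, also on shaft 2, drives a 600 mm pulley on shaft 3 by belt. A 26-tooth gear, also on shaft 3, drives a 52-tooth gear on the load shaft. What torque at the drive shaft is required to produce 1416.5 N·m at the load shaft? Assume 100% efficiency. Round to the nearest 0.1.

Overall ratio R = 0.5 × 3 × 2 = 3.
Input torque = output torque / R = 1416.5 / 3 = 472.17 N·m.

472.2 N·m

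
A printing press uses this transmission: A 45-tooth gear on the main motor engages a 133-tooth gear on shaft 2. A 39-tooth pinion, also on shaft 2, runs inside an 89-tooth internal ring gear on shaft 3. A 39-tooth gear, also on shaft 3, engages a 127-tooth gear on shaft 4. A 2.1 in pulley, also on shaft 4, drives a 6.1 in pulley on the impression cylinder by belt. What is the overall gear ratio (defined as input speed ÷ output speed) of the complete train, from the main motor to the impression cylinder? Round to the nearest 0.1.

63.8

Each stage contributes driven/driver: gear mesh 133/45 = 2.9556, internal gear 89/39 = 2.2821, gear mesh 127/39 = 3.2564, belt 6.1/2.1 = 2.9048.
Overall: 2.9556 × 2.2821 × 3.2564 × 2.9048 = 63.799.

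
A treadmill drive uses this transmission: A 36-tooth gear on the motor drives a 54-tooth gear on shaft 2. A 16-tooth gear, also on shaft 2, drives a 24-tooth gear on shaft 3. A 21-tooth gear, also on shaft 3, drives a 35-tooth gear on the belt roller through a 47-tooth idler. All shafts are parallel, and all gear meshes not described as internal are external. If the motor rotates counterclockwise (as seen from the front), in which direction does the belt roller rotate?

counterclockwise

the motor → shaft 2: external mesh, 1 reversal → CW.
shaft 2 → shaft 3: external mesh, 1 reversal → CCW.
shaft 3 → the belt roller: driver → idler → driven is 2 external meshes, 2 reversals → CCW.
4 reversals in total — an even number — so the belt roller turns the same way as the motor.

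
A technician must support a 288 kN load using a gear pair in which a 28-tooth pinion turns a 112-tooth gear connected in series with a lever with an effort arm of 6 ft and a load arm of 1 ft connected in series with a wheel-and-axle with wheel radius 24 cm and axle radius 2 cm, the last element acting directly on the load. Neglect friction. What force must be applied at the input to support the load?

1 kN

Gear pair MA = 112/28 = 4.
Lever MA = effort arm / load arm = 6/1 = 6.
Wheel-and-axle MA = R/r = 24/2 = 12.
Combined ideal MA = 4 × 6 × 12 = 288.
Effort = load / MA = 288 / 288 = 1 kN.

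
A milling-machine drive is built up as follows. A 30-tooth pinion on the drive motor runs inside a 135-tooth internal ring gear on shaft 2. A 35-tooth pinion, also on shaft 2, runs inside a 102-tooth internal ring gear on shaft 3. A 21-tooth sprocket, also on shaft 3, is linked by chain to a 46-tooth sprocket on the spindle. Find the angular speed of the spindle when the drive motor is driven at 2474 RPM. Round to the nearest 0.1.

86.1 RPM

the drive motor → shaft 2 (internal gear, 135/30): 2474 ÷ 4.5 = 549.78 RPM
shaft 2 → shaft 3 (internal gear, 102/35): 549.78 ÷ 2.9143 = 188.65 RPM
shaft 3 → the spindle (chain, 46/21): 188.65 ÷ 2.1905 = 86.122 RPM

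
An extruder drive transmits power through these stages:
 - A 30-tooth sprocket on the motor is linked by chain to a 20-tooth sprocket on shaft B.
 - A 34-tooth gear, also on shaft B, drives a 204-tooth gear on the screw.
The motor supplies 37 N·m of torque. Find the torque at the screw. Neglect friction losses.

Chain: ratio = 20/30 = 0.66667; torque at shaft B = 37 × 0.66667 = 24.667 N·m.
Gear mesh: ratio = 204/34 = 6; torque at the screw = 24.667 × 6 = 148 N·m.

148 N·m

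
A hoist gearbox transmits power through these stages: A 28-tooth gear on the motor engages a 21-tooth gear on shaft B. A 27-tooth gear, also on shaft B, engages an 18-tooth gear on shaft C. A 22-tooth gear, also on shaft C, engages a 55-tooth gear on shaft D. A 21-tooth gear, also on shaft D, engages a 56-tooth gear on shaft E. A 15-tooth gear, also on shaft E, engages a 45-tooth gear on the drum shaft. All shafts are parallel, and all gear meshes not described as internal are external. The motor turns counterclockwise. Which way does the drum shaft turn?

the motor → shaft B: external mesh, 1 reversal → CW.
shaft B → shaft C: external mesh, 1 reversal → CCW.
shaft C → shaft D: external mesh, 1 reversal → CW.
shaft D → shaft E: external mesh, 1 reversal → CCW.
shaft E → the drum shaft: external mesh, 1 reversal → CW.
5 reversals in total — an odd number — so the drum shaft turns opposite to the motor.

clockwise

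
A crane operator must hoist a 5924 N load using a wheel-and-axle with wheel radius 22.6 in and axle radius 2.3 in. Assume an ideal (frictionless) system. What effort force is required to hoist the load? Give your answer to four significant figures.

602.9 N

Wheel-and-axle MA = R/r = 22.6/2.3 = 9.8261.
Effort = load / MA = 5924 / 9.8261 = 602.88 N.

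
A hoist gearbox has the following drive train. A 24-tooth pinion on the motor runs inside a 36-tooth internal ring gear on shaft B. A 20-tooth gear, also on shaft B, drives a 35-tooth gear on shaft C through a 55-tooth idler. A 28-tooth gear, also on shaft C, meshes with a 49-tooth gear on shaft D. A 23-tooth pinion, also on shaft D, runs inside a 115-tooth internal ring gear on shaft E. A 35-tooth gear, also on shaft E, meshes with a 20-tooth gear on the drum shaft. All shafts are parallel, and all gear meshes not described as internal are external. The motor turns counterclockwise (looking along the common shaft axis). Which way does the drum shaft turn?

the motor → shaft B: internal mesh, same direction → CCW.
shaft B → shaft C: driver → idler → driven is 2 external meshes, 2 reversals → CCW.
shaft C → shaft D: external mesh, 1 reversal → CW.
shaft D → shaft E: internal mesh, same direction → CW.
shaft E → the drum shaft: external mesh, 1 reversal → CCW.
4 reversals in total — an even number — so the drum shaft turns the same way as the motor.

counterclockwise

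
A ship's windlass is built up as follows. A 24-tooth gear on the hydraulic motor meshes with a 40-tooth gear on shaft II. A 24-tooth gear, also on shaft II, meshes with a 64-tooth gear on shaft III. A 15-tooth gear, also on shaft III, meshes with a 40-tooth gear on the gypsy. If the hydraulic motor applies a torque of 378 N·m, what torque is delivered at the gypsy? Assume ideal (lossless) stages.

After the gear mesh (40/24): 378 × 1.6667 = 630 N·m
After the gear mesh (64/24): 630 × 2.6667 = 1680 N·m
After the gear mesh (40/15): 1680 × 2.6667 = 4480 N·m

4480 N·m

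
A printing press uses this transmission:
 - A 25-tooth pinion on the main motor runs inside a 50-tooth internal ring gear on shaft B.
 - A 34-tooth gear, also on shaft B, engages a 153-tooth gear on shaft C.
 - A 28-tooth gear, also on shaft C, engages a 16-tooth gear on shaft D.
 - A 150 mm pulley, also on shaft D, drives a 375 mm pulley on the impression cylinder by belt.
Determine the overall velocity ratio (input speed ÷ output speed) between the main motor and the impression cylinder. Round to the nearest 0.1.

Each stage contributes driven/driver: internal gear 50/25 = 2, gear mesh 153/34 = 4.5, gear mesh 16/28 = 0.57143, belt 375/150 = 2.5.
Overall: 2 × 4.5 × 0.57143 × 2.5 = 12.857.

12.9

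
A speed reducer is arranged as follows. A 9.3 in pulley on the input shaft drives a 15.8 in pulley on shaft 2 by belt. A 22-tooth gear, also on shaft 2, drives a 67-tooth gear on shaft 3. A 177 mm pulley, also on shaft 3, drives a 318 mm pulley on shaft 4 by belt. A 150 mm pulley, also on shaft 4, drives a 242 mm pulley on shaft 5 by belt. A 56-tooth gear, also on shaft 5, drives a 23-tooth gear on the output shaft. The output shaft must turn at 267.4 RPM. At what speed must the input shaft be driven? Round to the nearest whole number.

1647 RPM

Overall ratio R = 1.6989 × 3.0455 × 1.7966 × 1.6133 × 0.41071 = 6.1595.
Required input speed = output speed × R = 267.4 × 6.1595 = 1647 RPM.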